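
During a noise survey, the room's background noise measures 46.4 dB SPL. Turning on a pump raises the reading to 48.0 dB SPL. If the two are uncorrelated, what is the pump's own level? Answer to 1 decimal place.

42.9 dB SPL

Remove the background by subtracting linear intensities:
L_src = 10·log₁₀(10^(48.0/10) − 10^(46.4/10)) = 10·log₁₀(19440) = 42.9 dB SPL.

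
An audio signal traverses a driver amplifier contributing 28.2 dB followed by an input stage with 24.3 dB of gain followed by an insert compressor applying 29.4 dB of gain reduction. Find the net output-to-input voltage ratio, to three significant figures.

14.3

Net gain = 28.2 + 24.3 + (−29.4) = 23.1 dB.
Voltage ratio = 10^(23.1/20) = 14.3.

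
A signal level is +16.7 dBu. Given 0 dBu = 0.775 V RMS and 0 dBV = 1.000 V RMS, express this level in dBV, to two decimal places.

The offset between the scales is 20·log₁₀(0.775/1.000) = −2.214 dB.
So dBV = +16.7 − 2.214 = +14.49 dBV.

+14.49 dBV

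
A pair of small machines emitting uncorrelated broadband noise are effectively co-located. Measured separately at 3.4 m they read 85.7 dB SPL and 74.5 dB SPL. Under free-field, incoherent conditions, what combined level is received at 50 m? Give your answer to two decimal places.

62.67 dB SPL

Combined at 3.4 m: 10·log₁₀(10^(85.7/10)+10^(74.5/10)) = 86.018 dB SPL.
Then apply −20·log₁₀(50/3.4) = -23.350 dB → 62.67 dB SPL.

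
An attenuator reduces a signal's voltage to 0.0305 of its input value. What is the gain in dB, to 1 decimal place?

-30.3 dB

Voltage ratio → dB uses the 20·log₁₀ form:
20·log₁₀(0.0305) = -30.3 dB.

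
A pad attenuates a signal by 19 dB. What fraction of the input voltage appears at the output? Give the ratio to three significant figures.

0.112

Voltage ratio = 10^(dB/20).
10^(-19/20) = 10^(-0.9500) = 0.112.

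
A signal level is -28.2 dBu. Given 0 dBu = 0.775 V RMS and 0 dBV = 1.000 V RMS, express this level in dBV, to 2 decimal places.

-30.41 dBV

The offset between the scales is 20·log₁₀(0.775/1.000) = −2.214 dB.
So dBV = -28.2 − 2.214 = -30.41 dBV.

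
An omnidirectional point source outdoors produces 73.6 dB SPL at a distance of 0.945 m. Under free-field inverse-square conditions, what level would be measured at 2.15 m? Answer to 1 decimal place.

Inverse-square spreading gives ΔL = −20·log₁₀(d₂/d₁).
ΔL = −20·log₁₀(2.15/0.945) = -7.14 dB, so L₂ = 73.6 + (-7.14) = 66.5 dB SPL.

66.5 dB SPL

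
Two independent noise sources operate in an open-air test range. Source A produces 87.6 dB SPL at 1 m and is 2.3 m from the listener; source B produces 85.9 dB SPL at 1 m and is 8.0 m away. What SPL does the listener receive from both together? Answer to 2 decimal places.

At the listener: L_A = 87.6 − 20·log₁₀(2.3) = 80.365 dB; L_B = 85.9 − 20·log₁₀(8.0) = 67.838 dB.
Combined: 10·log₁₀(10^(80.365/10)+10^(67.838/10)) = 80.60 dB SPL.

80.60 dB SPL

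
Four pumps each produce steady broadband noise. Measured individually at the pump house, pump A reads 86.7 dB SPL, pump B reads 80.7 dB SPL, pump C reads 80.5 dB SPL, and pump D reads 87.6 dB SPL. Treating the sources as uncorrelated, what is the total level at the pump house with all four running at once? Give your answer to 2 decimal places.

91.05 dB SPL

Add the sources as powers (linear), then convert back to dB:
L_total = 10·log₁₀(10^(86.7/10) + 10^(80.7/10) + 10^(80.5/10) + 10^(87.6/10)) = 10·log₁₀(1273000000) = 91.05 dB SPL.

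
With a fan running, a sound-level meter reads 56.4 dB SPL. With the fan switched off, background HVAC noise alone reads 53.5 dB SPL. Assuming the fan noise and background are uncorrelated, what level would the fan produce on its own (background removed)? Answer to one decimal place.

Remove the background by subtracting linear intensities:
L_src = 10·log₁₀(10^(56.4/10) − 10^(53.5/10)) = 10·log₁₀(212600) = 53.3 dB SPL.

53.3 dB SPL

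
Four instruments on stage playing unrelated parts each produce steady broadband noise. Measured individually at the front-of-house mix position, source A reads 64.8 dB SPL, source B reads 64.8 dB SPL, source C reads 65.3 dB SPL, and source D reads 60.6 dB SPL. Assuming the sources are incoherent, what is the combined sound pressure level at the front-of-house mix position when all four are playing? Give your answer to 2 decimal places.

Incoherent sources sum as intensities:
L_total = 10·log₁₀(10^(64.8/10) + 10^(64.8/10) + 10^(65.3/10) + 10^(60.6/10)) = 10·log₁₀(10580000) = 70.24 dB SPL.

70.24 dB SPL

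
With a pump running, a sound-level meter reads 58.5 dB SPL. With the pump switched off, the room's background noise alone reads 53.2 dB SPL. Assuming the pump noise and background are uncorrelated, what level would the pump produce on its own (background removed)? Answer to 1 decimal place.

Subtract intensities: L_src = 10·log₁₀(10^(L_total/10) − 10^(L_bg/10)).
L_src = 10·log₁₀(10^(58.5/10) − 10^(53.2/10)) = 10·log₁₀(499000) = 57.0 dB SPL.

57.0 dB SPL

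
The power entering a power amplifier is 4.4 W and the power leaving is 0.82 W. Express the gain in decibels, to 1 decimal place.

-7.3 dB

Power ratio → dB uses the 10·log₁₀ form:
10·log₁₀(0.82/4.4) = 10·log₁₀(0.1864) = -7.3 dB.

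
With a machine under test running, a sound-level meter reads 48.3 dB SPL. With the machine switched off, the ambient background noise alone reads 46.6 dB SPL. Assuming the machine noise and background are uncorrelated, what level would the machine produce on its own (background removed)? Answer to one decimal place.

Background correction is a power subtraction:
L_src = 10·log₁₀(10^(48.3/10) − 10^(46.6/10)) = 10·log₁₀(21900) = 43.4 dB SPL.

43.4 dB SPL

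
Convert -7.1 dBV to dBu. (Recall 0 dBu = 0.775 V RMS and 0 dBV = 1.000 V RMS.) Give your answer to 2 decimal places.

-4.89 dBu

The offset between the scales is 20·log₁₀(0.775/1.000) = −2.214 dB.
So dBu = -7.1 + 2.214 = -4.89 dBu.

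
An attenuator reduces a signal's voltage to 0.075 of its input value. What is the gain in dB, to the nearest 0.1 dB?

For a voltage ratio, dB = 20·log₁₀(V₂/V₁).
20·log₁₀(0.075) = -22.5 dB.

-22.5 dB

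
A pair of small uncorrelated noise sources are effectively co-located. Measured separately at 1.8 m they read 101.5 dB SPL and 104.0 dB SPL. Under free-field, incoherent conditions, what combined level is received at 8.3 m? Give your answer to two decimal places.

Combined at 1.8 m: 10·log₁₀(10^(101.5/10)+10^(104.0/10)) = 105.938 dB SPL.
Then apply −20·log₁₀(8.3/1.8) = -13.276 dB → 92.66 dB SPL.

92.66 dB SPL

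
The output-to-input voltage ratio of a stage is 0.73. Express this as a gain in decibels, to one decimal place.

-2.7 dB

For a voltage ratio, dB = 20·log₁₀(V₂/V₁).
20·log₁₀(0.73) = -2.7 dB.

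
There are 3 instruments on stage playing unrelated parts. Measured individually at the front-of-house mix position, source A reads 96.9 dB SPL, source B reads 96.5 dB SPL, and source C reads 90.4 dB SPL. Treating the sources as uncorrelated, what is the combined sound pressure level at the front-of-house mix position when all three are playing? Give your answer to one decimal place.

Add the sources as powers (linear), then convert back to dB:
L_total = 10·log₁₀(10^(96.9/10) + 10^(96.5/10) + 10^(90.4/10)) = 10·log₁₀(10461000000) = 100.2 dB SPL.

100.2 dB SPL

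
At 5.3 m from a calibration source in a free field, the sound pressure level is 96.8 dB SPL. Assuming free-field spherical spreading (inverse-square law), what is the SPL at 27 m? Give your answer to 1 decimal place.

82.7 dB SPL

Free-field point source: level drops by 20·log₁₀ of the distance ratio.
ΔL = −20·log₁₀(27/5.3) = -14.14 dB, so L₂ = 96.8 + (-14.14) = 82.7 dB SPL.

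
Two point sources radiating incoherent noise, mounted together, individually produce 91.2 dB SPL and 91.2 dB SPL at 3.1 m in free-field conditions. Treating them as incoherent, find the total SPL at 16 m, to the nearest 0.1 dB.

80.0 dB SPL

Combined at 3.1 m: 10·log₁₀(10^(91.2/10)+10^(91.2/10)) = 94.21 dB SPL.
Then apply −20·log₁₀(16/3.1) = -14.26 dB → 80.0 dB SPL.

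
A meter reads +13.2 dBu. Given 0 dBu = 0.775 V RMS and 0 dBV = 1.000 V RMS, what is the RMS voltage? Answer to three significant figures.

V = 0.775 V × 10^(+13.2/20).
= 0.775 × 4.571 = 3.54 V.

3.54 V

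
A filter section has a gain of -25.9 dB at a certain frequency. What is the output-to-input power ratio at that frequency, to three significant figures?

Power ratio = 10^(dB/10).
10^(-25.9/10) = 10^(-2.590) = 0.00257.

0.00257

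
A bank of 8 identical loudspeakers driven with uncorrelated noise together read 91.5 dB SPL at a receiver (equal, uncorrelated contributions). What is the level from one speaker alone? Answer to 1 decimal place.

8 equal incoherent sources add 10·log₁₀(8) = 9.03 dB over one source.
L_one = 91.5 − 9.03 = 82.5 dB SPL.

82.5 dB SPL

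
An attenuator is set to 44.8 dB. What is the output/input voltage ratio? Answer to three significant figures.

0.00575

Voltage ratio = 10^(dB/20).
10^(-44.8/20) = 10^(-2.240) = 0.00575.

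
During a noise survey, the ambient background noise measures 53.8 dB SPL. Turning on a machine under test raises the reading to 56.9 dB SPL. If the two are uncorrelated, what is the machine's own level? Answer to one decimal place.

54.0 dB SPL

Subtract intensities: L_src = 10·log₁₀(10^(L_total/10) − 10^(L_bg/10)).
L_src = 10·log₁₀(10^(56.9/10) − 10^(53.8/10)) = 10·log₁₀(249900) = 54.0 dB SPL.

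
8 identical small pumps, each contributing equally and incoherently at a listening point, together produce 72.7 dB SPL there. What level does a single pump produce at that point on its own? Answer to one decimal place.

8 equal incoherent sources add 10·log₁₀(8) = 9.03 dB over one source.
L_one = 72.7 − 9.03 = 63.7 dB SPL.

63.7 dB SPL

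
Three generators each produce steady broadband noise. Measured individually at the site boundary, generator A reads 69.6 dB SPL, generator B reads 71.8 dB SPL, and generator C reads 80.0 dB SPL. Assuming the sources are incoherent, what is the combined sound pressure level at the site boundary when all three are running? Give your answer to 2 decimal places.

80.94 dB SPL

Incoherent sources sum as intensities:
L_total = 10·log₁₀(10^(69.6/10) + 10^(71.8/10) + 10^(80.0/10)) = 10·log₁₀(124300000) = 80.94 dB SPL.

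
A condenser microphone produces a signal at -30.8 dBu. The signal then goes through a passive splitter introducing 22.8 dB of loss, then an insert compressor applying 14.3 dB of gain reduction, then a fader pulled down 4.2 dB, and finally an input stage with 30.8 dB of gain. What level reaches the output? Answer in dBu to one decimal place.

Gain stages sum in dB:
-30.8 − 22.8 − 14.3 − 4.2 + 30.8 = -41.3 dBu.

-41.3 dBu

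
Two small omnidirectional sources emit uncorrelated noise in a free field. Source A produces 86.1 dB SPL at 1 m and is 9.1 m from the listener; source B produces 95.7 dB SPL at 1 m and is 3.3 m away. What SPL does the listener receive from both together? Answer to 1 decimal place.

85.4 dB SPL

At the listener: L_A = 86.1 − 20·log₁₀(9.1) = 66.92 dB; L_B = 95.7 − 20·log₁₀(3.3) = 85.33 dB.
Combined: 10·log₁₀(10^(66.92/10)+10^(85.33/10)) = 85.4 dB SPL.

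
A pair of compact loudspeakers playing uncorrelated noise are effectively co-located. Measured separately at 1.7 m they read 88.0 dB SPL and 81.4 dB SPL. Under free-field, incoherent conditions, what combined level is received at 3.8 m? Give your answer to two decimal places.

Combined at 1.7 m: 10·log₁₀(10^(88.0/10)+10^(81.4/10)) = 88.859 dB SPL.
Then apply −20·log₁₀(3.8/1.7) = -6.987 dB → 81.87 dB SPL.

81.87 dB SPL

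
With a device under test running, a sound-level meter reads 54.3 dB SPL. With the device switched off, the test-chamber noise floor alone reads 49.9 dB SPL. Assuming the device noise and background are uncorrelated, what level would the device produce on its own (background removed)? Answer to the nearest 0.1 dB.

Background correction is a power subtraction:
L_src = 10·log₁₀(10^(54.3/10) − 10^(49.9/10)) = 10·log₁₀(171400) = 52.3 dB SPL.

52.3 dB SPL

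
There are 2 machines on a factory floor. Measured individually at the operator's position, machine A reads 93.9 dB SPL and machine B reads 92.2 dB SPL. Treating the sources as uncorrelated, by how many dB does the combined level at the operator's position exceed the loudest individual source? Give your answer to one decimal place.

Add the sources as powers (linear), then convert back to dB:
L_total = 10·log₁₀(10^(93.9/10) + 10^(92.2/10)) = 96.14 dB SPL.
Excess over the loudest (93.9 dB): 96.14 − 93.9 = 2.2 dB.

2.2 dB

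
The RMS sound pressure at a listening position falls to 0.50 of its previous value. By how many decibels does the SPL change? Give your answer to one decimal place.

Sound pressure is an amplitude quantity: ΔL = 20·log₁₀(p₂/p₁).
20·log₁₀(0.50) = -6.0 dB.

-6.0 dB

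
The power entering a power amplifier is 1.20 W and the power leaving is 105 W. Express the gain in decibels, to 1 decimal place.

19.4 dB

Power ratio → dB uses the 10·log₁₀ form:
10·log₁₀(105/1.20) = 10·log₁₀(87.50) = 19.4 dB.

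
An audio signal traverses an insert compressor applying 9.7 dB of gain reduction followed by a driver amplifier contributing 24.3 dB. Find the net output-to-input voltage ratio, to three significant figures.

5.37

Net gain = (−9.7) + 24.3 = 14.6 dB.
Voltage ratio = 10^(14.6/20) = 5.37.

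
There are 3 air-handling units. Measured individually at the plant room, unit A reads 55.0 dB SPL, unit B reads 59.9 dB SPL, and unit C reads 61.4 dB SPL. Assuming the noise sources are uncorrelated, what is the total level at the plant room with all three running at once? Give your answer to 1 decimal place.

Add the sources as powers (linear), then convert back to dB:
L_total = 10·log₁₀(10^(55.0/10) + 10^(59.9/10) + 10^(61.4/10)) = 10·log₁₀(2674000) = 64.3 dB SPL.

64.3 dB SPL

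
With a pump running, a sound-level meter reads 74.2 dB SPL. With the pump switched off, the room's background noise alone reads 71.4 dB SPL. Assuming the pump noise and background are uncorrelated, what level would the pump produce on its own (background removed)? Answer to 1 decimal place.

71.0 dB SPL

Subtract intensities: L_src = 10·log₁₀(10^(L_total/10) − 10^(L_bg/10)).
L_src = 10·log₁₀(10^(74.2/10) − 10^(71.4/10)) = 10·log₁₀(12500000) = 71.0 dB SPL.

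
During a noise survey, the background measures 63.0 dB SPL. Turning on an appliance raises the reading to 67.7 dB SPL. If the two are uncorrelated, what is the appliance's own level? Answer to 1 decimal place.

65.9 dB SPL

Background correction is a power subtraction:
L_src = 10·log₁₀(10^(67.7/10) − 10^(63.0/10)) = 10·log₁₀(3893000) = 65.9 dB SPL.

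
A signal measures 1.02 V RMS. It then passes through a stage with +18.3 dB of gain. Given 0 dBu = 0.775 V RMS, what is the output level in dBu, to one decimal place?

+20.7 dBu

Input level: 20·log₁₀(1.02/0.775) = 2.39 dBu.
Output: 2.39 + 18.3 = +20.7 dBu.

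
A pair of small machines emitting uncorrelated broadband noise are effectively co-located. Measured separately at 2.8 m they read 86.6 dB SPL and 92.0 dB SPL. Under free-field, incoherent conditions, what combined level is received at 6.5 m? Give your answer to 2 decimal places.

Combined at 2.8 m: 10·log₁₀(10^(86.6/10)+10^(92.0/10)) = 93.101 dB SPL.
Then apply −20·log₁₀(6.5/2.8) = -7.315 dB → 85.79 dB SPL.

85.79 dB SPL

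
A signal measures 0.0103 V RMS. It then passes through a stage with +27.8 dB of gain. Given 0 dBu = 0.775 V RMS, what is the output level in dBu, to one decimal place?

Input level: 20·log₁₀(0.0103/0.775) = -37.53 dBu.
Output: -37.53 + 27.8 = -9.7 dBu.

-9.7 dBu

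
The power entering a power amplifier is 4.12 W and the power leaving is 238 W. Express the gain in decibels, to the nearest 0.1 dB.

17.6 dB

Power is a power quantity, so gain = 10·log₁₀(P_out/P_in).
10·log₁₀(238/4.12) = 10·log₁₀(57.77) = 17.6 dB.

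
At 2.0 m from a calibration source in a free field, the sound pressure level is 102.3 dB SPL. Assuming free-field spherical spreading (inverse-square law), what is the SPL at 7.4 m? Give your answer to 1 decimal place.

Inverse-square spreading gives ΔL = −20·log₁₀(d₂/d₁).
ΔL = −20·log₁₀(7.4/2.0) = -11.36 dB, so L₂ = 102.3 + (-11.36) = 90.9 dB SPL.

90.9 dB SPL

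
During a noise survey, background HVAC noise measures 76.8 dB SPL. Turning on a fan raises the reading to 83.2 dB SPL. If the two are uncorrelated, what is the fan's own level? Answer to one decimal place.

Subtract intensities: L_src = 10·log₁₀(10^(L_total/10) − 10^(L_bg/10)).
L_src = 10·log₁₀(10^(83.2/10) − 10^(76.8/10)) = 10·log₁₀(161100000) = 82.1 dB SPL.

82.1 dB SPL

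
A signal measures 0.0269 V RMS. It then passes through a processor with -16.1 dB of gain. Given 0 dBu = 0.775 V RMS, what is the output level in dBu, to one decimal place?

-45.3 dBu

Input level: 20·log₁₀(0.0269/0.775) = -29.19 dBu.
Output: -29.19 − 16.1 = -45.3 dBu.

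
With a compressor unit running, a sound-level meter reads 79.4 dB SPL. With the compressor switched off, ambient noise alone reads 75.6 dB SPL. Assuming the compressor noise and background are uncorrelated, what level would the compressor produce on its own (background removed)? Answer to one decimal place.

Subtract intensities: L_src = 10·log₁₀(10^(L_total/10) − 10^(L_bg/10)).
L_src = 10·log₁₀(10^(79.4/10) − 10^(75.6/10)) = 10·log₁₀(50790000) = 77.1 dB SPL.

77.1 dB SPL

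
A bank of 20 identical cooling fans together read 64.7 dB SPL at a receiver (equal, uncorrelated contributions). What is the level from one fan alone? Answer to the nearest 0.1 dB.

20 equal incoherent sources add 10·log₁₀(20) = 13.01 dB over one source.
L_one = 64.7 − 13.01 = 51.7 dB SPL.

51.7 dB SPL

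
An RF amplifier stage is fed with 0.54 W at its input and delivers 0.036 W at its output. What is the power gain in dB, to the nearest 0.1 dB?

For a power ratio, dB = 10·log₁₀(P₂/P₁).
10·log₁₀(0.036/0.54) = 10·log₁₀(0.06667) = -11.8 dB.

-11.8 dB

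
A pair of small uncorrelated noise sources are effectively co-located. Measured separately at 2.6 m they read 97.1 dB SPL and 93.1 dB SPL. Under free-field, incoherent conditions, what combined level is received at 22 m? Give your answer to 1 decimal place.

80.0 dB SPL

Combined at 2.6 m: 10·log₁₀(10^(97.1/10)+10^(93.1/10)) = 98.56 dB SPL.
Then apply −20·log₁₀(22/2.6) = -18.55 dB → 80.0 dB SPL.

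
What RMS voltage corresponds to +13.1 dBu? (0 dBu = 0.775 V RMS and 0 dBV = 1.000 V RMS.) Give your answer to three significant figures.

3.50 V

V = 0.775 V × 10^(+13.1/20).
= 0.775 × 4.519 = 3.50 V.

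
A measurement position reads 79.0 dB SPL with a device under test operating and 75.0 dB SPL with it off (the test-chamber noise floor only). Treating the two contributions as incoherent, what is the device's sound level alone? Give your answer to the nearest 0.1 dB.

Remove the background by subtracting linear intensities:
L_src = 10·log₁₀(10^(79.0/10) − 10^(75.0/10)) = 10·log₁₀(47810000) = 76.8 dB SPL.

76.8 dB SPL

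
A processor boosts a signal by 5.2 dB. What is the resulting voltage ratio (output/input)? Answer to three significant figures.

Voltage ratio = 10^(dB/20).
10^(5.2/20) = 10^(0.2600) = 1.82.

1.82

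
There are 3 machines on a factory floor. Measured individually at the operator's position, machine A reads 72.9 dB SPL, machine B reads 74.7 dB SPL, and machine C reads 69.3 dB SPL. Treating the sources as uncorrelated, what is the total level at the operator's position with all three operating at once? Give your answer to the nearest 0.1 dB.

77.6 dB SPL

Incoherent sources sum as intensities:
L_total = 10·log₁₀(10^(72.9/10) + 10^(74.7/10) + 10^(69.3/10)) = 10·log₁₀(57520000) = 77.6 dB SPL.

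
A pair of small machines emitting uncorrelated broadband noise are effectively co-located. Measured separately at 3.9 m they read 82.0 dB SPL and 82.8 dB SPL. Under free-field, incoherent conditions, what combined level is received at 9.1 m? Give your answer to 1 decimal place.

78.1 dB SPL

Combined at 3.9 m: 10·log₁₀(10^(82.0/10)+10^(82.8/10)) = 85.43 dB SPL.
Then apply −20·log₁₀(9.1/3.9) = -7.36 dB → 78.1 dB SPL.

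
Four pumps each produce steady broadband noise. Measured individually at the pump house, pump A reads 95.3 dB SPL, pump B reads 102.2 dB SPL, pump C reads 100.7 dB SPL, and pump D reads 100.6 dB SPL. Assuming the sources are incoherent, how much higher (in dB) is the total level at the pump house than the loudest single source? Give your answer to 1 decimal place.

4.2 dB

Uncorrelated sources add in intensity (power), not in dB.
L_total = 10·log₁₀(10^(95.3/10) + 10^(102.2/10) + 10^(100.7/10) + 10^(100.6/10)) = 106.36 dB SPL.
Excess over the loudest (102.2 dB): 106.36 − 102.2 = 4.2 dB.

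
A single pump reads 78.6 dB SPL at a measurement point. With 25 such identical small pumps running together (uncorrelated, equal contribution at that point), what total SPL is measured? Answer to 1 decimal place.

25 equal incoherent sources raise the level by 10·log₁₀(25) = 13.98 dB.
L_total = 78.6 + 13.98 = 92.6 dB SPL.

92.6 dB SPL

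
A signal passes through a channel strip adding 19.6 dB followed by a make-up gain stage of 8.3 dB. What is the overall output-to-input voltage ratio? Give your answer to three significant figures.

24.8

Net gain = 19.6 + 8.3 = 27.9 dB.
Voltage ratio = 10^(27.9/20) = 24.8.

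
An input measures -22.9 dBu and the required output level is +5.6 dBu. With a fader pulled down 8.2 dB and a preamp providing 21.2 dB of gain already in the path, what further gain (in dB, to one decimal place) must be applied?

The required make-up gain is the shortfall in the dB sum.
G = +5.6 − (-22.9) + 8.2 − 21.2 = 15.5 dB.

15.5 dB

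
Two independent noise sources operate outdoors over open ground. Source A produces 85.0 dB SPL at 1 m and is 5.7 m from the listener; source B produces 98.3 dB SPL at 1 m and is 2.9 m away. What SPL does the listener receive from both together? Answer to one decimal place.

At the listener: L_A = 85.0 − 20·log₁₀(5.7) = 69.88 dB; L_B = 98.3 − 20·log₁₀(2.9) = 89.05 dB.
Combined: 10·log₁₀(10^(69.88/10)+10^(89.05/10)) = 89.1 dB SPL.

89.1 dB SPL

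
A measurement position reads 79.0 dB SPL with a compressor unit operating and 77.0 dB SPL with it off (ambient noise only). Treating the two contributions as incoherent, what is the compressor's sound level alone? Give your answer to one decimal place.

74.7 dB SPL

Remove the background by subtracting linear intensities:
L_src = 10·log₁₀(10^(79.0/10) − 10^(77.0/10)) = 10·log₁₀(29310000) = 74.7 dB SPL.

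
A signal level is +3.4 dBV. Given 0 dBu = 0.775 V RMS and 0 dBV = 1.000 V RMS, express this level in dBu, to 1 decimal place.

+5.6 dBu

The offset between the scales is 20·log₁₀(0.775/1.000) = −2.214 dB.
So dBu = +3.4 + 2.214 = +5.6 dBu.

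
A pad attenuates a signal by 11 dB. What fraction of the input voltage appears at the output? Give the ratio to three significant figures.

Voltage ratio = 10^(dB/20).
10^(-11/20) = 10^(-0.5500) = 0.282.

0.282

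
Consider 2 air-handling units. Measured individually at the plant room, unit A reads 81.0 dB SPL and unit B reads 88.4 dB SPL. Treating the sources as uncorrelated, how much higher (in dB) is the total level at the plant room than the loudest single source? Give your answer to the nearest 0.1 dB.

0.7 dB

Add the sources as powers (linear), then convert back to dB:
L_total = 10·log₁₀(10^(81.0/10) + 10^(88.4/10)) = 89.13 dB SPL.
Excess over the loudest (88.4 dB): 89.13 − 88.4 = 0.7 dB.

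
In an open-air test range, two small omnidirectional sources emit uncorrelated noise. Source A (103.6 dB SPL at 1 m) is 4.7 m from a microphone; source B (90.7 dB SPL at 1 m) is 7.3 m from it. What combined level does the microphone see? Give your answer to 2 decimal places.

90.25 dB SPL

At the listener: L_A = 103.6 − 20·log₁₀(4.7) = 90.158 dB; L_B = 90.7 − 20·log₁₀(7.3) = 73.434 dB.
Combined: 10·log₁₀(10^(90.158/10)+10^(73.434/10)) = 90.25 dB SPL.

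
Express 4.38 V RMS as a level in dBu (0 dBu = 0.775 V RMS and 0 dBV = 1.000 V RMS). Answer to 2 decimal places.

+15.04 dBu

dBu = 20·log₁₀(V / 0.775 V).
20·log₁₀(4.38/0.775) = +15.04 dBu.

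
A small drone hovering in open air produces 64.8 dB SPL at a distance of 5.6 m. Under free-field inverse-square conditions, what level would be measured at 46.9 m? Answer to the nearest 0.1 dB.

46.3 dB SPL

Inverse-square spreading gives ΔL = −20·log₁₀(d₂/d₁).
ΔL = −20·log₁₀(46.9/5.6) = -18.46 dB, so L₂ = 64.8 + (-18.46) = 46.3 dB SPL.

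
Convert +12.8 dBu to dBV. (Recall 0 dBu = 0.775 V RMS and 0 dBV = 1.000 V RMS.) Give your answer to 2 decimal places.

+10.59 dBV

The offset between the scales is 20·log₁₀(0.775/1.000) = −2.214 dB.
So dBV = +12.8 − 2.214 = +10.59 dBV.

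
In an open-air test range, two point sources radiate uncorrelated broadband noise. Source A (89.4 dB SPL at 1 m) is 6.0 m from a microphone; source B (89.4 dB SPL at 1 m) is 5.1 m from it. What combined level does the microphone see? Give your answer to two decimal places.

77.61 dB SPL

At the listener: L_A = 89.4 − 20·log₁₀(6.0) = 73.837 dB; L_B = 89.4 − 20·log₁₀(5.1) = 75.249 dB.
Combined: 10·log₁₀(10^(73.837/10)+10^(75.249/10)) = 77.61 dB SPL.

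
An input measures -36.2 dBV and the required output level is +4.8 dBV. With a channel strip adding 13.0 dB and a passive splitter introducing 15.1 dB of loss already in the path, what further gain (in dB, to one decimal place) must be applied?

43.1 dB

The required make-up gain is the shortfall in the dB sum.
G = +4.8 − (-36.2) − 13.0 + 15.1 = 43.1 dB.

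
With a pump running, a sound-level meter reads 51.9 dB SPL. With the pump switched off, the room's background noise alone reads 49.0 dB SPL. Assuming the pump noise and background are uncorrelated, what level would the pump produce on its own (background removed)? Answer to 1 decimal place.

48.8 dB SPL

Remove the background by subtracting linear intensities:
L_src = 10·log₁₀(10^(51.9/10) − 10^(49.0/10)) = 10·log₁₀(75450) = 48.8 dB SPL.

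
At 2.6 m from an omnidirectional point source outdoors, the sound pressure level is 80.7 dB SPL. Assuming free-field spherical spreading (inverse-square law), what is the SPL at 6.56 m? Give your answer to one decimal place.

Free-field point source: level drops by 20·log₁₀ of the distance ratio.
ΔL = −20·log₁₀(6.56/2.6) = -8.04 dB, so L₂ = 80.7 + (-8.04) = 72.7 dB SPL.

72.7 dB SPL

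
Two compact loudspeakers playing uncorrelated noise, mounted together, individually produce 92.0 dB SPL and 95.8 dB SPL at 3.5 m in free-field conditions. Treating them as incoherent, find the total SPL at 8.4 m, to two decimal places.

89.71 dB SPL

Combined at 3.5 m: 10·log₁₀(10^(92.0/10)+10^(95.8/10)) = 97.313 dB SPL.
Then apply −20·log₁₀(8.4/3.5) = -7.604 dB → 89.71 dB SPL.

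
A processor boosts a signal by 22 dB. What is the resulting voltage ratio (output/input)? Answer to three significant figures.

12.6

Voltage ratio = 10^(dB/20).
10^(22/20) = 10^(1.100) = 12.6.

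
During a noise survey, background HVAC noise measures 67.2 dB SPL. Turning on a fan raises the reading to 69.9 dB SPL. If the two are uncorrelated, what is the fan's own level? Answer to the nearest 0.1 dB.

Subtract intensities: L_src = 10·log₁₀(10^(L_total/10) − 10^(L_bg/10)).
L_src = 10·log₁₀(10^(69.9/10) − 10^(67.2/10)) = 10·log₁₀(4524000) = 66.6 dB SPL.

66.6 dB SPL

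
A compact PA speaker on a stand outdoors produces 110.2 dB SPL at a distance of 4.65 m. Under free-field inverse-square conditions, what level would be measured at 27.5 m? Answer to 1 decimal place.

94.8 dB SPL

For a point source in a free field, ΔL = −20·log₁₀(d₂/d₁).
ΔL = −20·log₁₀(27.5/4.65) = -15.44 dB, so L₂ = 110.2 + (-15.44) = 94.8 dB SPL.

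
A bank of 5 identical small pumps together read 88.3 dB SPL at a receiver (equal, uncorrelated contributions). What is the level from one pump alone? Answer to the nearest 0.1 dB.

81.3 dB SPL

5 equal incoherent sources add 10·log₁₀(5) = 6.99 dB over one source.
L_one = 88.3 − 6.99 = 81.3 dB SPL.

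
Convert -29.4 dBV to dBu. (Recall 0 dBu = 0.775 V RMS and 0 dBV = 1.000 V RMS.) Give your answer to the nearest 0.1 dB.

-27.2 dBu

The offset between the scales is 20·log₁₀(0.775/1.000) = −2.214 dB.
So dBu = -29.4 + 2.214 = -27.2 dBu.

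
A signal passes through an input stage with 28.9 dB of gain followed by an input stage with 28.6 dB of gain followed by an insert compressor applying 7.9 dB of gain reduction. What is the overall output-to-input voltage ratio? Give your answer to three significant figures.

302

Net gain = 28.9 + 28.6 + (−7.9) = 49.6 dB.
Voltage ratio = 10^(49.6/20) = 302.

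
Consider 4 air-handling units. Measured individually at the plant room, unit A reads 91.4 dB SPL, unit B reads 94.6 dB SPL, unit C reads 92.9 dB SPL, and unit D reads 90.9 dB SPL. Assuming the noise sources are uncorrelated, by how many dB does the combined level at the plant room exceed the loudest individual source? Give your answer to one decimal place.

Add the sources as powers (linear), then convert back to dB:
L_total = 10·log₁₀(10^(91.4/10) + 10^(94.6/10) + 10^(92.9/10) + 10^(90.9/10)) = 98.72 dB SPL.
Excess over the loudest (94.6 dB): 98.72 − 94.6 = 4.1 dB.

4.1 dB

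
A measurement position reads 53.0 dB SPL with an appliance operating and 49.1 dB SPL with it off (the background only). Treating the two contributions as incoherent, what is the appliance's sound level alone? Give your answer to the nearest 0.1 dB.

Remove the background by subtracting linear intensities:
L_src = 10·log₁₀(10^(53.0/10) − 10^(49.1/10)) = 10·log₁₀(118200) = 50.7 dB SPL.

50.7 dB SPL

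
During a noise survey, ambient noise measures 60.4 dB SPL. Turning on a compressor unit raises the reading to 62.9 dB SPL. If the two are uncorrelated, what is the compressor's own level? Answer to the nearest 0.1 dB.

Background correction is a power subtraction:
L_src = 10·log₁₀(10^(62.9/10) − 10^(60.4/10)) = 10·log₁₀(853400) = 59.3 dB SPL.

59.3 dB SPL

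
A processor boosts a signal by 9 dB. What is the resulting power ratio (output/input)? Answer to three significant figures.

Power ratio = 10^(dB/10).
10^(9/10) = 10^(0.9000) = 7.94.

7.94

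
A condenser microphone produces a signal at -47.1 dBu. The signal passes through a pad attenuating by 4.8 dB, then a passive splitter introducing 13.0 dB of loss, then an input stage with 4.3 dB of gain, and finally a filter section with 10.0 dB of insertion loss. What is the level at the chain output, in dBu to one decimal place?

-70.6 dBu

Gain stages sum in dB:
-47.1 − 4.8 − 13.0 + 4.3 − 10.0 = -70.6 dBu.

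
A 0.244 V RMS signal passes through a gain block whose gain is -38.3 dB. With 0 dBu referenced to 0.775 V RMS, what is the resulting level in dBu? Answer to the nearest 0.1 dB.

Input level: 20·log₁₀(0.244/0.775) = -10.04 dBu.
Output: -10.04 − 38.3 = -48.3 dBu.

-48.3 dBu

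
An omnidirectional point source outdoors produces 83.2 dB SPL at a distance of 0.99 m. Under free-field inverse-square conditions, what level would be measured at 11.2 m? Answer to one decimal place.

62.1 dB SPL

Free-field point source: level drops by 20·log₁₀ of the distance ratio.
ΔL = −20·log₁₀(11.2/0.99) = -21.07 dB, so L₂ = 83.2 + (-21.07) = 62.1 dB SPL.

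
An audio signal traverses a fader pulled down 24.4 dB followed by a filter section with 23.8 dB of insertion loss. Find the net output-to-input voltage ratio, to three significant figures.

0.00389

Net gain = (−24.4) + (−23.8) = -48.2 dB.
Voltage ratio = 10^(-48.2/20) = 0.00389.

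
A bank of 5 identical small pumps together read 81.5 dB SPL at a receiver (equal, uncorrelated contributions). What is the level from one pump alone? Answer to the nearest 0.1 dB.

74.5 dB SPL

5 equal incoherent sources add 10·log₁₀(5) = 6.99 dB over one source.
L_one = 81.5 − 6.99 = 74.5 dB SPL.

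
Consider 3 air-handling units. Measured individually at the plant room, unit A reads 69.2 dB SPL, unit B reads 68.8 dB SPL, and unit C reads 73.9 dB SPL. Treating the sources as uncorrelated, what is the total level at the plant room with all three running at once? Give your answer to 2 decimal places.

Uncorrelated sources add in intensity (power), not in dB.
L_total = 10·log₁₀(10^(69.2/10) + 10^(68.8/10) + 10^(73.9/10)) = 10·log₁₀(40450000) = 76.07 dB SPL.

76.07 dB SPL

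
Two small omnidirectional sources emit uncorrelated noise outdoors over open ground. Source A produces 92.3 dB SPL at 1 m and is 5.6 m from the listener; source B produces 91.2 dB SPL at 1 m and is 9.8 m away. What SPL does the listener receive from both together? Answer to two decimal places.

At the listener: L_A = 92.3 − 20·log₁₀(5.6) = 77.336 dB; L_B = 91.2 − 20·log₁₀(9.8) = 71.375 dB.
Combined: 10·log₁₀(10^(77.336/10)+10^(71.375/10)) = 78.32 dB SPL.

78.32 dB SPL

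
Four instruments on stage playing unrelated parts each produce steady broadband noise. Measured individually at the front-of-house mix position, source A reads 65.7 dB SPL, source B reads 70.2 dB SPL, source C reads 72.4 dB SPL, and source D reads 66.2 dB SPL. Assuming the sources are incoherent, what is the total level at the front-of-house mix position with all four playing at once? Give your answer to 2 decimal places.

75.53 dB SPL

Uncorrelated sources add in intensity (power), not in dB.
L_total = 10·log₁₀(10^(65.7/10) + 10^(70.2/10) + 10^(72.4/10) + 10^(66.2/10)) = 10·log₁₀(35730000) = 75.53 dB SPL.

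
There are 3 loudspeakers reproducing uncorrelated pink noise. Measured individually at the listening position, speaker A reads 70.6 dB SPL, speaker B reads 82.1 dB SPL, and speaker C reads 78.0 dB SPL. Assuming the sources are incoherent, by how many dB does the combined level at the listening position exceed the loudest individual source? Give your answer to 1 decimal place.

1.6 dB

Incoherent sources sum as intensities:
L_total = 10·log₁₀(10^(70.6/10) + 10^(82.1/10) + 10^(78.0/10)) = 83.74 dB SPL.
Excess over the loudest (82.1 dB): 83.74 − 82.1 = 1.6 dB.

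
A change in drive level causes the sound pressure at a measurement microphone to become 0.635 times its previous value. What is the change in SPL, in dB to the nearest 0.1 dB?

SPL change from a pressure ratio uses the 20·log₁₀ form:
20·log₁₀(0.635) = -3.9 dB.

-3.9 dB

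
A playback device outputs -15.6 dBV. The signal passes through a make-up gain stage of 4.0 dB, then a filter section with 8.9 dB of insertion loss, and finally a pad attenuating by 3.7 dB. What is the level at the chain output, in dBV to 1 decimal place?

Cascaded gains and losses add directly in dB.
-15.6 + 4.0 − 8.9 − 3.7 = -24.2 dBV.

-24.2 dBV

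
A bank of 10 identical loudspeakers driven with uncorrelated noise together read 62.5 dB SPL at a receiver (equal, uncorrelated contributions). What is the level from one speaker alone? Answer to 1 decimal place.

10 equal incoherent sources add 10·log₁₀(10) = 10.00 dB over one source.
L_one = 62.5 − 10.00 = 52.5 dB SPL.

52.5 dB SPL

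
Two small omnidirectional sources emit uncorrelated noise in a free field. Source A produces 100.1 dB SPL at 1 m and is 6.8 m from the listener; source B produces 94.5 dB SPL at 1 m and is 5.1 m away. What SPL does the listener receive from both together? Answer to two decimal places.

85.18 dB SPL

At the listener: L_A = 100.1 − 20·log₁₀(6.8) = 83.450 dB; L_B = 94.5 − 20·log₁₀(5.1) = 80.349 dB.
Combined: 10·log₁₀(10^(83.450/10)+10^(80.349/10)) = 85.18 dB SPL.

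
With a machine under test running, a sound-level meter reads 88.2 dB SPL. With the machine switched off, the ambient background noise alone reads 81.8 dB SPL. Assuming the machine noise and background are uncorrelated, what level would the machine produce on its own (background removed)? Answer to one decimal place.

87.1 dB SPL

Remove the background by subtracting linear intensities:
L_src = 10·log₁₀(10^(88.2/10) − 10^(81.8/10)) = 10·log₁₀(509300000) = 87.1 dB SPL.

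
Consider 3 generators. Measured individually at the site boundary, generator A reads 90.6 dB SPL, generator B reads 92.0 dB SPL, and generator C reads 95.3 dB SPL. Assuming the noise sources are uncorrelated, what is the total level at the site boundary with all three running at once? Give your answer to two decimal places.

97.87 dB SPL

Add the sources as powers (linear), then convert back to dB:
L_total = 10·log₁₀(10^(90.6/10) + 10^(92.0/10) + 10^(95.3/10)) = 10·log₁₀(6121000000) = 97.87 dB SPL.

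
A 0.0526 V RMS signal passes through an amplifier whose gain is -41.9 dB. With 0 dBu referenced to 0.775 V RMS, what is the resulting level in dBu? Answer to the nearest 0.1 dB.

Input level: 20·log₁₀(0.0526/0.775) = -23.37 dBu.
Output: -23.37 − 41.9 = -65.3 dBu.

-65.3 dBu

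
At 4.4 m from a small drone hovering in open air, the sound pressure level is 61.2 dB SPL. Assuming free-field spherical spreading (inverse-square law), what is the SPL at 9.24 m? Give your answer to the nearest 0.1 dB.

Free-field point source: level drops by 20·log₁₀ of the distance ratio.
ΔL = −20·log₁₀(9.24/4.4) = -6.44 dB, so L₂ = 61.2 + (-6.44) = 54.8 dB SPL.

54.8 dB SPL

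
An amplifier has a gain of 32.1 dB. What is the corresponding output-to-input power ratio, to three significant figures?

Power ratio = 10^(dB/10).
10^(32.1/10) = 10^(3.210) = 1620.

1620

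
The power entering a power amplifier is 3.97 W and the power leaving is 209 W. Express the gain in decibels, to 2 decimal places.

17.21 dB

For a power ratio, dB = 10·log₁₀(P₂/P₁).
10·log₁₀(209/3.97) = 10·log₁₀(52.64) = 17.21 dB.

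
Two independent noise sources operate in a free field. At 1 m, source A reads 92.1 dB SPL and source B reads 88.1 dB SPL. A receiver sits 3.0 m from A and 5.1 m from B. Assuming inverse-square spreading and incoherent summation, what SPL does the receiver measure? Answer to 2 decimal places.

At the listener: L_A = 92.1 − 20·log₁₀(3.0) = 82.558 dB; L_B = 88.1 − 20·log₁₀(5.1) = 73.949 dB.
Combined: 10·log₁₀(10^(82.558/10)+10^(73.949/10)) = 83.12 dB SPL.

83.12 dB SPL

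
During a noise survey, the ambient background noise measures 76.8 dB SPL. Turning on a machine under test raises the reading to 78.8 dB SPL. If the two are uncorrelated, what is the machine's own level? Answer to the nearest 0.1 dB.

74.5 dB SPL

Remove the background by subtracting linear intensities:
L_src = 10·log₁₀(10^(78.8/10) − 10^(76.8/10)) = 10·log₁₀(27990000) = 74.5 dB SPL.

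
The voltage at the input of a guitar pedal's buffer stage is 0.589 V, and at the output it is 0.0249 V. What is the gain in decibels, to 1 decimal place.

-27.5 dB

Voltage ratio → dB uses the 20·log₁₀ form:
20·log₁₀(0.0249/0.589) = 20·log₁₀(0.04228) = -27.5 dB.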